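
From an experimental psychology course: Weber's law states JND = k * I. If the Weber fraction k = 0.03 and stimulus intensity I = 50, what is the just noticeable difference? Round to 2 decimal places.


JND = k * I
JND = 0.03 * 50
= 1.50


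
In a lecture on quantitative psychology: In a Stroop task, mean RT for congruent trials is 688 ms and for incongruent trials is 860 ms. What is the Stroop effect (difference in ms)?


Stroop effect = RT(incongruent) - RT(congruent)
= 860 - 688
= 172 ms


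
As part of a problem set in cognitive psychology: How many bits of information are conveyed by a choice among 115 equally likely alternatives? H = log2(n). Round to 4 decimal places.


H = log2(n)
H = log2(115)
= 6.8455


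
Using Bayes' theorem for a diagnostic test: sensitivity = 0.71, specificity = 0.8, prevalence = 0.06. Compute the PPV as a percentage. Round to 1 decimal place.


PPV = (sens * prev) / (sens * prev + (1-spec) * (1-prev))
Numerator = 0.71 * 0.06 = 0.0426
P(positive and no disease) = (1 - spec) * (1 - prev) = (1 - 0.8) * (1 - 0.06) = 0.188
Denominator = 0.0426 + 0.188 = 0.2306
PPV = 0.0426 / 0.2306 = 0.184735
As percentage = 18.5


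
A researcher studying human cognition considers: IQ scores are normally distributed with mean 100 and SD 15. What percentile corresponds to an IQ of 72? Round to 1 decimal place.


z = (IQ - mean) / SD
z = (72 - 100) / 15 = -1.8667
Percentile = Phi(-1.8667) * 100
Phi(-1.8667) = 0.030972
= 3.1


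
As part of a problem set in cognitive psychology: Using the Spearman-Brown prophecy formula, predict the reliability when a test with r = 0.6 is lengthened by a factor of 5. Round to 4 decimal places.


r_new = n*r / (1 + (n-1)*r)
Numerator = 5 * 0.6 = 3.0
Denominator = 1 + 4 * 0.6 = 3.4
r_new = 3.0 / 3.4
= 0.8824


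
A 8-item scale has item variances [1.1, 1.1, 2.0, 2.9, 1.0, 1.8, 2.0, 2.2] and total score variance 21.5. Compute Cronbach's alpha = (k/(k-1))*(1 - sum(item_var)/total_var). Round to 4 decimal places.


alpha = (k/(k-1)) * (1 - sum(s_i^2)/s_total^2)
sum(item variances) = 14.1
k/(k-1) = 8/7 = 1.142857
1 - 14.1/21.5 = 1 - 0.655814 = 0.344186
alpha = 1.142857 * 0.344186
= 0.3934


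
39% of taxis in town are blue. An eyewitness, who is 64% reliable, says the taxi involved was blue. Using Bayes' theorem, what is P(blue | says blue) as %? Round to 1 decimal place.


P(blue | says blue) = P(says blue | blue)*P(blue) / [P(says blue | blue)*P(blue) + P(says blue | not blue)*P(not blue)]
Numerator = 0.64 * 0.39 = 0.2496
False identification = 0.36 * 0.61 = 0.2196
P = 0.2496 / (0.2496 + 0.2196)
= 0.2496 / 0.4692
As percentage = 53.2


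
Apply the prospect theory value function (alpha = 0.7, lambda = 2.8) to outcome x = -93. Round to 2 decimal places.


Since x = -93 < 0, use v(x) = -lambda*(-x)^alpha
(-x) = 93
93^0.7 = 23.8747
v(-93) = -2.8 * 23.8747
= -66.85


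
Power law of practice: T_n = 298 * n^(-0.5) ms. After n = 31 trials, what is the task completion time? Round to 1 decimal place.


T_n = 298 * 31^(-0.5)
31^(-0.5) = 0.179605
T_n = 298 * 0.179605
= 53.5 ms


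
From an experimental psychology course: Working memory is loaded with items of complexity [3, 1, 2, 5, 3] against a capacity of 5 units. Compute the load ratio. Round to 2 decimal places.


Total complexity = 3 + 1 + 2 + 5 + 3 = 14
Load = total / capacity = 14 / 5
= 2.80


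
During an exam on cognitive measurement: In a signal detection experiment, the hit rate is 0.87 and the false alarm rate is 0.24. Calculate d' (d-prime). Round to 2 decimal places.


d' = z(HR) - z(FAR)
z(0.87) = 1.1264
z(0.24) = -0.7063
d' = 1.1264 - -0.7063
= 1.83


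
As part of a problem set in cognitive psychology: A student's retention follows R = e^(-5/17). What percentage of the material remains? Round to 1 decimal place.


R = e^(-t/S)
-t/S = -5/17 = -0.294118
R = e^(-0.294118) = 0.745189
Percentage = 0.745189 * 100
= 74.5


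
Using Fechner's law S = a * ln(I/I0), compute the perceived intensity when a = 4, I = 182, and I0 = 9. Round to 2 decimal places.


S = 4 * ln(182/9)
I/I0 = 20.222222
ln(20.222222) = 3.0068
S = 4 * 3.0068
= 12.03


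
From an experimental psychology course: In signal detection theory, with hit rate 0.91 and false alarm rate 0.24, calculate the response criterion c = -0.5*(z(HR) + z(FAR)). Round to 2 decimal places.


c = -0.5 * (z(HR) + z(FAR))
z(0.91) = 1.3408
z(0.24) = -0.7063
c = -0.5 * (1.3408 + -0.7063)
= -0.5 * 0.6345
= -0.32


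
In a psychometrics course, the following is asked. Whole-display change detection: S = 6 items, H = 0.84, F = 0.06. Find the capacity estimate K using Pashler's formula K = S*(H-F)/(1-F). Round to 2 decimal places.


K = S * (H - F) / (1 - F)
H - F = 0.78
1 - F = 0.94
K = 6 * 0.78 / 0.94
= 4.98


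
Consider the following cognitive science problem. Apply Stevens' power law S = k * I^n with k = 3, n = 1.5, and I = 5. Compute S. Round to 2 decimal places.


S = 3 * 5^1.5
5^1.5 = 11.1803
S = 3 * 11.1803
= 33.54


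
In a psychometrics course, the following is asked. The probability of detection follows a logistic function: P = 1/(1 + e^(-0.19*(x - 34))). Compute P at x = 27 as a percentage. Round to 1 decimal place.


P(x) = 1/(1 + e^(-0.19*(27 - 34)))
Exponent = -0.19 * -7 = 1.33
e^(1.33) = 3.781043
P = 1/(1 + 3.781043) = 0.209159
Percentage = 20.9


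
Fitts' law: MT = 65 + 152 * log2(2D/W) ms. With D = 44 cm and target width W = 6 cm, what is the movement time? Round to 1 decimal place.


MT = 65 + 152 * log2(2*44/6)
2D/W = 14.666667
log2(14.666667) = 3.8745
MT = 65 + 152 * 3.8745
= 653.9 ms


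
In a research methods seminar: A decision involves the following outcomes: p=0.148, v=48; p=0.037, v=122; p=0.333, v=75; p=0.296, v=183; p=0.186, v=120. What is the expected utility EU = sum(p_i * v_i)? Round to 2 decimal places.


EU = sum(p_i * v_i)
0.148 * 48 = 7.104
0.037 * 122 = 4.514
0.333 * 75 = 24.975
0.296 * 183 = 54.168
0.186 * 120 = 22.32
EU = 7.104 + 4.514 + 24.975 + 54.168 + 22.32
= 113.08


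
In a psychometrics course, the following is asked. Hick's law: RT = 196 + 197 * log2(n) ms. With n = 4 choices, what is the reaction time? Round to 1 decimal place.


RT = 196 + 197 * log2(4)
log2(4) = 2.0
RT = 196 + 197 * 2.0
= 196 + 394.0
= 590.0 ms


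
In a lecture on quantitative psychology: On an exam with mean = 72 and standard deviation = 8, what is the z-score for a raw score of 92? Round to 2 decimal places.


z = (X - mu) / sigma
= (92 - 72) / 8
= 20 / 8
= 2.50


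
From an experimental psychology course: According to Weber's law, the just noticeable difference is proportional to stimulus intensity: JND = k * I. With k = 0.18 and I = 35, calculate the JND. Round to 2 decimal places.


JND = k * I
JND = 0.18 * 35
= 6.30


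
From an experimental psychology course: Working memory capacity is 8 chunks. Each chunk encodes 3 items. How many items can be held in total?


Total items = chunks * items_per_chunk
= 8 * 3
= 24


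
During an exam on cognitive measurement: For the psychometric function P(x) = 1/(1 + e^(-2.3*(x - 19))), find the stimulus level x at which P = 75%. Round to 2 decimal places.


At P = 0.75: 0.75 = 1/(1 + e^(-k*(x-x0)))
Solving: e^(-k*(x-x0)) = 1/3
x = x0 + ln(3)/k
ln(3) = 1.0986
x = 19 + 1.0986/2.3
= 19 + 0.4777
= 19.48


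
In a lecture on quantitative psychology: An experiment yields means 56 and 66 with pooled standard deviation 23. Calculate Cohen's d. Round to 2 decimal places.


Cohen's d = (M1 - M2) / S_pooled
= (56 - 66) / 23
= -10 / 23
= -0.43


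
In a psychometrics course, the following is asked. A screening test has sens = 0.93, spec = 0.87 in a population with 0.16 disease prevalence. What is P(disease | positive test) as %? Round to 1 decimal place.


PPV = (sens * prev) / (sens * prev + (1-spec) * (1-prev))
Numerator = 0.93 * 0.16 = 0.1488
P(positive and no disease) = (1 - spec) * (1 - prev) = (1 - 0.87) * (1 - 0.16) = 0.1092
Denominator = 0.1488 + 0.1092 = 0.258
PPV = 0.1488 / 0.258 = 0.576744
As percentage = 57.7


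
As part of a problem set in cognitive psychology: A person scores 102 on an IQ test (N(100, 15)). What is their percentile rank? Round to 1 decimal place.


z = (IQ - mean) / SD
z = (102 - 100) / 15 = 0.1333
Percentile = Phi(0.1333) * 100
Phi(0.1333) = 0.553022
= 55.3


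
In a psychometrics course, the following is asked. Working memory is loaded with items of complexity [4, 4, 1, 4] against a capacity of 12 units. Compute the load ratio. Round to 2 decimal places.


Total complexity = 4 + 4 + 1 + 4 = 13
Load = total / capacity = 13 / 12
= 1.08


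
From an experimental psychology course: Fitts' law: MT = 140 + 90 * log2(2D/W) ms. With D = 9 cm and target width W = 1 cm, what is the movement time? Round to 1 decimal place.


MT = 140 + 90 * log2(2*9/1)
2D/W = 18.0
log2(18.0) = 4.1699
MT = 140 + 90 * 4.1699
= 515.3 ms


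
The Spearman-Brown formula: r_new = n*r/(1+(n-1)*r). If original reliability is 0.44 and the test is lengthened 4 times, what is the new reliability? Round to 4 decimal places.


r_new = n*r / (1 + (n-1)*r)
Numerator = 4 * 0.44 = 1.76
Denominator = 1 + 3 * 0.44 = 2.32
r_new = 1.76 / 2.32
= 0.7586


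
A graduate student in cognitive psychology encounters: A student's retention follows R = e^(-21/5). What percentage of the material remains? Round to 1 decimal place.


R = e^(-t/S)
-t/S = -21/5 = -4.2
R = e^(-4.2) = 0.014996
Percentage = 0.014996 * 100
= 1.5


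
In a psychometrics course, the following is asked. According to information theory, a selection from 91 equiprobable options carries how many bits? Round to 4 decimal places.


H = log2(n)
H = log2(91)
= 6.5078


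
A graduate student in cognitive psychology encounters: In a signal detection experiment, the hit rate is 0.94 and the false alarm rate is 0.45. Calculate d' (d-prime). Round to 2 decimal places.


d' = z(HR) - z(FAR)
z(0.94) = 1.5548
z(0.45) = -0.1257
d' = 1.5548 - -0.1257
= 1.68


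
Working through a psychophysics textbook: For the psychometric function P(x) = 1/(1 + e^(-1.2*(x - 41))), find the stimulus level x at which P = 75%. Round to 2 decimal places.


At P = 0.75: 0.75 = 1/(1 + e^(-k*(x-x0)))
Solving: e^(-k*(x-x0)) = 1/3
x = x0 + ln(3)/k
ln(3) = 1.0986
x = 41 + 1.0986/1.2
= 41 + 0.9155
= 41.92


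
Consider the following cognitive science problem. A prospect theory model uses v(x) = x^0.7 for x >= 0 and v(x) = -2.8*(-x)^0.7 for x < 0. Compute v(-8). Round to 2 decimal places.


Since x = -8 < 0, use v(x) = -lambda*(-x)^alpha
(-x) = 8
8^0.7 = 4.2871
v(-8) = -2.8 * 4.2871
= -12.00


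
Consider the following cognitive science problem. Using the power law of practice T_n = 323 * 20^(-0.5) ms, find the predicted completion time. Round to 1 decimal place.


T_n = 323 * 20^(-0.5)
20^(-0.5) = 0.223607
T_n = 323 * 0.223607
= 72.2 ms


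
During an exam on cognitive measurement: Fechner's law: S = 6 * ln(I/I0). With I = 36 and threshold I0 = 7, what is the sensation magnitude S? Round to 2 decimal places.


S = 6 * ln(36/7)
I/I0 = 5.142857
ln(5.142857) = 1.6376
S = 6 * 1.6376
= 9.83


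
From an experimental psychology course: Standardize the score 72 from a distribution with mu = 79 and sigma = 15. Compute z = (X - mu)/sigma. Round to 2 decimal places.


z = (X - mu) / sigma
= (72 - 79) / 15
= -7 / 15
= -0.47


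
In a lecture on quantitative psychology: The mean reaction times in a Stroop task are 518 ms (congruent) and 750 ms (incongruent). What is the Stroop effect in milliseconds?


Stroop effect = RT(incongruent) - RT(congruent)
= 750 - 518
= 232 ms


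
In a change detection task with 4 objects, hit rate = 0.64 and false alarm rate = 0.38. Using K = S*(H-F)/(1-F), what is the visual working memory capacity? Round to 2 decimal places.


K = S * (H - F) / (1 - F)
H - F = 0.26
1 - F = 0.62
K = 4 * 0.26 / 0.62
= 1.68


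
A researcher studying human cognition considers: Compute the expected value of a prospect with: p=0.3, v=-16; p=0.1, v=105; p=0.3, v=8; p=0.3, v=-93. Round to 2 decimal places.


EU = sum(p_i * v_i)
0.3 * -16 = -4.8
0.1 * 105 = 10.5
0.3 * 8 = 2.4
0.3 * -93 = -27.9
EU = -4.8 + 10.5 + 2.4 + -27.9
= -19.80


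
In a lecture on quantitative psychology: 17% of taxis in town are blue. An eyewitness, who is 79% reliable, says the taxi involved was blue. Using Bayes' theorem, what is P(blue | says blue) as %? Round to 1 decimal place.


P(blue | says blue) = P(says blue | blue)*P(blue) / [P(says blue | blue)*P(blue) + P(says blue | not blue)*P(not blue)]
Numerator = 0.79 * 0.17 = 0.1343
False identification = 0.21 * 0.83 = 0.1743
P = 0.1343 / (0.1343 + 0.1743)
= 0.1343 / 0.3086
As percentage = 43.5


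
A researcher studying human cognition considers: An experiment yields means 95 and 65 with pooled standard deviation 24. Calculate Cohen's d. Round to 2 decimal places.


Cohen's d = (M1 - M2) / S_pooled
= (95 - 65) / 24
= 30 / 24
= 1.25


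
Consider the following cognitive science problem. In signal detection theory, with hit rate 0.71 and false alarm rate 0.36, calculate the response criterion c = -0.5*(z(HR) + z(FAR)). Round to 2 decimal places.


c = -0.5 * (z(HR) + z(FAR))
z(0.71) = 0.5534
z(0.36) = -0.3585
c = -0.5 * (0.5534 + -0.3585)
= -0.5 * 0.1949
= -0.10


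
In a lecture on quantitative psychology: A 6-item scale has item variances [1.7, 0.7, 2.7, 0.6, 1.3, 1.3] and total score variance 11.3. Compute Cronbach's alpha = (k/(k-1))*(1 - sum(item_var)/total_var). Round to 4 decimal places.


alpha = (k/(k-1)) * (1 - sum(s_i^2)/s_total^2)
sum(item variances) = 8.3
k/(k-1) = 6/5 = 1.2
1 - 8.3/11.3 = 1 - 0.734513 = 0.265487
alpha = 1.2 * 0.265487
= 0.3186


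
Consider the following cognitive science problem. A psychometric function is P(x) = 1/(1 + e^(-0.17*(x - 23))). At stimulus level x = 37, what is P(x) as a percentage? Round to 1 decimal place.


P(x) = 1/(1 + e^(-0.17*(37 - 23)))
Exponent = -0.17 * 14 = -2.38
e^(-2.38) = 0.092551
P = 1/(1 + 0.092551) = 0.915289
Percentage = 91.5


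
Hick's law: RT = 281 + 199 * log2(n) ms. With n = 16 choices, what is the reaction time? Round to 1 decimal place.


RT = 281 + 199 * log2(16)
log2(16) = 4.0
RT = 281 + 199 * 4.0
= 281 + 796.0
= 1077.0 ms


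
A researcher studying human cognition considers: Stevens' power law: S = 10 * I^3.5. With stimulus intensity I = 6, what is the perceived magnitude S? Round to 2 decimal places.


S = 10 * 6^3.5
6^3.5 = 529.0898
S = 10 * 529.0898
= 5290.90


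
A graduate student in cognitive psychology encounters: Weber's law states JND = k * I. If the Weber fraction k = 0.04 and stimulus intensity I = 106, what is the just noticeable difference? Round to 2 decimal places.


JND = k * I
JND = 0.04 * 106
= 4.24


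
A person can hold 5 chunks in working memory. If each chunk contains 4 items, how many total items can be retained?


Total items = chunks * items_per_chunk
= 5 * 4
= 20


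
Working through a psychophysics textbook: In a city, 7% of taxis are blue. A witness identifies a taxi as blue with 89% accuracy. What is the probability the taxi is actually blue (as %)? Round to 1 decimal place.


P(blue | says blue) = P(says blue | blue)*P(blue) / [P(says blue | blue)*P(blue) + P(says blue | not blue)*P(not blue)]
Numerator = 0.89 * 0.07 = 0.0623
False identification = 0.11 * 0.93 = 0.1023
P = 0.0623 / (0.0623 + 0.1023)
= 0.0623 / 0.1646
As percentage = 37.8


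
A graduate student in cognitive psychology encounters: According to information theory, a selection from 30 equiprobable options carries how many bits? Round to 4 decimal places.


H = log2(n)
H = log2(30)
= 4.9069


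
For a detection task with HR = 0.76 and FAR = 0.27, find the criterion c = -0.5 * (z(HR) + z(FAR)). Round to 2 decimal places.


c = -0.5 * (z(HR) + z(FAR))
z(0.76) = 0.7063
z(0.27) = -0.6128
c = -0.5 * (0.7063 + -0.6128)
= -0.5 * 0.0935
= -0.05


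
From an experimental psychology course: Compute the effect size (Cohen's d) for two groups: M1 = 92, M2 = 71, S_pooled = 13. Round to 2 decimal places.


Cohen's d = (M1 - M2) / S_pooled
= (92 - 71) / 13
= 21 / 13
= 1.62


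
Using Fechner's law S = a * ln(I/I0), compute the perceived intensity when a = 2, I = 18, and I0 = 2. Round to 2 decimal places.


S = 2 * ln(18/2)
I/I0 = 9.0
ln(9.0) = 2.1972
S = 2 * 2.1972
= 4.39


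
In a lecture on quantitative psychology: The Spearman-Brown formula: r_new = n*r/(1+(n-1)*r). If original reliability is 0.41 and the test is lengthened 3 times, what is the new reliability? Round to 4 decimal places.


r_new = n*r / (1 + (n-1)*r)
Numerator = 3 * 0.41 = 1.23
Denominator = 1 + 2 * 0.41 = 1.82
r_new = 1.23 / 1.82
= 0.6758


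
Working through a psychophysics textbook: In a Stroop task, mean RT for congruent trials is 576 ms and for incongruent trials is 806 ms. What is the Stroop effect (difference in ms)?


Stroop effect = RT(incongruent) - RT(congruent)
= 806 - 576
= 230 ms


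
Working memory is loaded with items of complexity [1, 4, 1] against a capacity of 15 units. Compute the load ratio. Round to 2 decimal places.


Total complexity = 1 + 4 + 1 = 6
Load = total / capacity = 6 / 15
= 0.40


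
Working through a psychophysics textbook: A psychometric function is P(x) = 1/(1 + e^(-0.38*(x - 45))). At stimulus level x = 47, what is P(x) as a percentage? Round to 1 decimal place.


P(x) = 1/(1 + e^(-0.38*(47 - 45)))
Exponent = -0.38 * 2 = -0.76
e^(-0.76) = 0.467666
P = 1/(1 + 0.467666) = 0.681354
Percentage = 68.1


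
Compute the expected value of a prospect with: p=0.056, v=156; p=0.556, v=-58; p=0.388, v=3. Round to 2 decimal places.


EU = sum(p_i * v_i)
0.056 * 156 = 8.736
0.556 * -58 = -32.248
0.388 * 3 = 1.164
EU = 8.736 + -32.248 + 1.164
= -22.35


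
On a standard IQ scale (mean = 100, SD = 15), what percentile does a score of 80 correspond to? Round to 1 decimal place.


z = (IQ - mean) / SD
z = (80 - 100) / 15 = -1.3333
Percentile = Phi(-1.3333) * 100
Phi(-1.3333) = 0.091217
= 9.1


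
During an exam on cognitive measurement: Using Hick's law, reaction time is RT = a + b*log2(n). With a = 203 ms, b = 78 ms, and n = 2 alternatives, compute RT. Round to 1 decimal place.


RT = 203 + 78 * log2(2)
log2(2) = 1.0
RT = 203 + 78 * 1.0
= 203 + 78.0
= 281.0 ms


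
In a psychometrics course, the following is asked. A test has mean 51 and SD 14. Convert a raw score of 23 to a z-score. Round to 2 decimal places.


z = (X - mu) / sigma
= (23 - 51) / 14
= -28 / 14
= -2.00


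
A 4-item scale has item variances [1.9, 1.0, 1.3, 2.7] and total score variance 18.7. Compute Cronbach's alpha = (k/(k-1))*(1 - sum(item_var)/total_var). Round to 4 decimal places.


alpha = (k/(k-1)) * (1 - sum(s_i^2)/s_total^2)
sum(item variances) = 6.9
k/(k-1) = 4/3 = 1.333333
1 - 6.9/18.7 = 1 - 0.368984 = 0.631016
alpha = 1.333333 * 0.631016
= 0.8414


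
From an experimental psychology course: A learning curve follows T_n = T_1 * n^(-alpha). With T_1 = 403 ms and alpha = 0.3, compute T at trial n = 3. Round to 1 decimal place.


T_n = 403 * 3^(-0.3)
3^(-0.3) = 0.719223
T_n = 403 * 0.719223
= 289.8 ms


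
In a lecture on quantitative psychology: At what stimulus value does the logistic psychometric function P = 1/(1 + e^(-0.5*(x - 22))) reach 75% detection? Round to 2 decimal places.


At P = 0.75: 0.75 = 1/(1 + e^(-k*(x-x0)))
Solving: e^(-k*(x-x0)) = 1/3
x = x0 + ln(3)/k
ln(3) = 1.0986
x = 22 + 1.0986/0.5
= 22 + 2.1972
= 24.20


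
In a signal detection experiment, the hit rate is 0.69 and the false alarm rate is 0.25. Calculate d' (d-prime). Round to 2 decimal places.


d' = z(HR) - z(FAR)
z(0.69) = 0.4959
z(0.25) = -0.6745
d' = 0.4959 - -0.6745
= 1.17


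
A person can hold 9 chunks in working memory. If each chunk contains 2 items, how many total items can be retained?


Total items = chunks * items_per_chunk
= 9 * 2
= 18


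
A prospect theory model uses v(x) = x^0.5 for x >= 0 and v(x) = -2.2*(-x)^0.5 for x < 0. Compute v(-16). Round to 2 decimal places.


Since x = -16 < 0, use v(x) = -lambda*(-x)^alpha
(-x) = 16
16^0.5 = 4.0
v(-16) = -2.2 * 4.0
= -8.80


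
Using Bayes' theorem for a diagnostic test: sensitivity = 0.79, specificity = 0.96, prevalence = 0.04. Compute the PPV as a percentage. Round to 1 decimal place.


PPV = (sens * prev) / (sens * prev + (1-spec) * (1-prev))
Numerator = 0.79 * 0.04 = 0.0316
P(positive and no disease) = (1 - spec) * (1 - prev) = (1 - 0.96) * (1 - 0.04) = 0.0384
Denominator = 0.0316 + 0.0384 = 0.07
PPV = 0.0316 / 0.07 = 0.451429
As percentage = 45.1


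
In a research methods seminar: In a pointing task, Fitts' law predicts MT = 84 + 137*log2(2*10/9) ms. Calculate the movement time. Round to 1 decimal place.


MT = 84 + 137 * log2(2*10/9)
2D/W = 2.222222
log2(2.222222) = 1.152
MT = 84 + 137 * 1.152
= 241.8 ms


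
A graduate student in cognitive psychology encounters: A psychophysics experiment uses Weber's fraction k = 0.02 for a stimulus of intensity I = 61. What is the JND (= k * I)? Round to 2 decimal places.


JND = k * I
JND = 0.02 * 61
= 1.22


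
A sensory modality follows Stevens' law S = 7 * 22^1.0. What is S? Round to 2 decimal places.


S = 7 * 22^1.0
22^1.0 = 22.0
S = 7 * 22.0
= 154.00


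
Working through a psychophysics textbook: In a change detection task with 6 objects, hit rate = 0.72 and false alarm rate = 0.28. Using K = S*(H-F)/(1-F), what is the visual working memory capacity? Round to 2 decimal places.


K = S * (H - F) / (1 - F)
H - F = 0.44
1 - F = 0.72
K = 6 * 0.44 / 0.72
= 3.67


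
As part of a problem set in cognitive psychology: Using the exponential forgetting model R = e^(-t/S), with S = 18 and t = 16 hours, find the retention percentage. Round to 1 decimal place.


R = e^(-t/S)
-t/S = -16/18 = -0.888889
R = e^(-0.888889) = 0.411112
Percentage = 0.411112 * 100
= 41.1


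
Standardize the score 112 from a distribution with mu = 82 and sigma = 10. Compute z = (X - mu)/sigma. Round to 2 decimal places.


z = (X - mu) / sigma
= (112 - 82) / 10
= 30 / 10
= 3.00


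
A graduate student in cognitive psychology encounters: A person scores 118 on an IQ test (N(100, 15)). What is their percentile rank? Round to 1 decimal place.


z = (IQ - mean) / SD
z = (118 - 100) / 15 = 1.2
Percentile = Phi(1.2) * 100
Phi(1.2) = 0.88493
= 88.5


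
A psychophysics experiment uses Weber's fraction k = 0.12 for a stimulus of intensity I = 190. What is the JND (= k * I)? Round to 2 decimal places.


JND = k * I
JND = 0.12 * 190
= 22.80


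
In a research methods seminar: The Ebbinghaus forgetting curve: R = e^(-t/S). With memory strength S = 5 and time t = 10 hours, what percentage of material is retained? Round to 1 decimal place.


R = e^(-t/S)
-t/S = -10/5 = -2.0
R = e^(-2.0) = 0.135335
Percentage = 0.135335 * 100
= 13.5


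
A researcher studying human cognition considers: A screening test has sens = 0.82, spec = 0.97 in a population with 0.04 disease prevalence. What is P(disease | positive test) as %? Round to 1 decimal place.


PPV = (sens * prev) / (sens * prev + (1-spec) * (1-prev))
Numerator = 0.82 * 0.04 = 0.0328
P(positive and no disease) = (1 - spec) * (1 - prev) = (1 - 0.97) * (1 - 0.04) = 0.0288
Denominator = 0.0328 + 0.0288 = 0.0616
PPV = 0.0328 / 0.0616 = 0.532468
As percentage = 53.2


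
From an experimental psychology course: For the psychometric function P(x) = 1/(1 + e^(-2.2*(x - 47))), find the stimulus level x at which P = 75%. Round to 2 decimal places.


At P = 0.75: 0.75 = 1/(1 + e^(-k*(x-x0)))
Solving: e^(-k*(x-x0)) = 1/3
x = x0 + ln(3)/k
ln(3) = 1.0986
x = 47 + 1.0986/2.2
= 47 + 0.4994
= 47.50


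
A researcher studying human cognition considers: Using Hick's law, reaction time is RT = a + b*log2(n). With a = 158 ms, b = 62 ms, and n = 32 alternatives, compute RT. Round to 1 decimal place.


RT = 158 + 62 * log2(32)
log2(32) = 5.0
RT = 158 + 62 * 5.0
= 158 + 310.0
= 468.0 ms


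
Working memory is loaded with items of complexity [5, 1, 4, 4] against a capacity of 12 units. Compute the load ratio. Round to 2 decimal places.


Total complexity = 5 + 1 + 4 + 4 = 14
Load = total / capacity = 14 / 12
= 1.17


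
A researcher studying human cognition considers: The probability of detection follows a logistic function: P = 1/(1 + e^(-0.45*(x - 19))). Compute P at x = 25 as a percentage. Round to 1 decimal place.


P(x) = 1/(1 + e^(-0.45*(25 - 19)))
Exponent = -0.45 * 6 = -2.7
e^(-2.7) = 0.067206
P = 1/(1 + 0.067206) = 0.937026
Percentage = 93.7


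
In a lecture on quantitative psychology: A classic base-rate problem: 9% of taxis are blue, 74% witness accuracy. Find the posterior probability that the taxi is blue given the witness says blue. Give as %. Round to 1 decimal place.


P(blue | says blue) = P(says blue | blue)*P(blue) / [P(says blue | blue)*P(blue) + P(says blue | not blue)*P(not blue)]
Numerator = 0.74 * 0.09 = 0.0666
False identification = 0.26 * 0.91 = 0.2366
P = 0.0666 / (0.0666 + 0.2366)
= 0.0666 / 0.3032
As percentage = 22.0


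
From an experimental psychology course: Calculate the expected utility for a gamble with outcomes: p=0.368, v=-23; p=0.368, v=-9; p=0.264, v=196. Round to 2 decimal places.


EU = sum(p_i * v_i)
0.368 * -23 = -8.464
0.368 * -9 = -3.312
0.264 * 196 = 51.744
EU = -8.464 + -3.312 + 51.744
= 39.97


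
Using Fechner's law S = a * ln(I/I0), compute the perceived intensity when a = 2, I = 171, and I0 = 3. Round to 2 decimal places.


S = 2 * ln(171/3)
I/I0 = 57.0
ln(57.0) = 4.0431
S = 2 * 4.0431
= 8.09


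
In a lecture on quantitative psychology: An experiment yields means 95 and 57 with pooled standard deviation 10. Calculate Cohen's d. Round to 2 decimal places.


Cohen's d = (M1 - M2) / S_pooled
= (95 - 57) / 10
= 38 / 10
= 3.80


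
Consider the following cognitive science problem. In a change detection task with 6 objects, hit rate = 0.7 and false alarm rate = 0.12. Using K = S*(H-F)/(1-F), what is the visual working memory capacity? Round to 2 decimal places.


K = S * (H - F) / (1 - F)
H - F = 0.58
1 - F = 0.88
K = 6 * 0.58 / 0.88
= 3.95


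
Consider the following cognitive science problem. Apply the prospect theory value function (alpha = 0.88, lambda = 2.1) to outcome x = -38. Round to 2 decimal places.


Since x = -38 < 0, use v(x) = -lambda*(-x)^alpha
(-x) = 38
38^0.88 = 24.5589
v(-38) = -2.1 * 24.5589
= -51.57


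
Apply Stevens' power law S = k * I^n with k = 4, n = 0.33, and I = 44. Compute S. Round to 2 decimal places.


S = 4 * 44^0.33
44^0.33 = 3.4861
S = 4 * 3.4861
= 13.94


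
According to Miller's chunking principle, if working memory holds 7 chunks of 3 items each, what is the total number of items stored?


Total items = chunks * items_per_chunk
= 7 * 3
= 21


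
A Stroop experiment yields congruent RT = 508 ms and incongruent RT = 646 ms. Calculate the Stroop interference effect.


Stroop effect = RT(incongruent) - RT(congruent)
= 646 - 508
= 138 ms


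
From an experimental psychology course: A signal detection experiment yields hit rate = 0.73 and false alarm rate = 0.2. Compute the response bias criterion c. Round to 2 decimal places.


c = -0.5 * (z(HR) + z(FAR))
z(0.73) = 0.6128
z(0.2) = -0.8416
c = -0.5 * (0.6128 + -0.8416)
= -0.5 * -0.2288
= 0.11


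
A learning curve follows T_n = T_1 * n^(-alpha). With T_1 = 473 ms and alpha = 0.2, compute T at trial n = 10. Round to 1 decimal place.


T_n = 473 * 10^(-0.2)
10^(-0.2) = 0.630957
T_n = 473 * 0.630957
= 298.4 ms


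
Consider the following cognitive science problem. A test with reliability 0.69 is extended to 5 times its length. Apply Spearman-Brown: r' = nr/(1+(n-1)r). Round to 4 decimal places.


r_new = n*r / (1 + (n-1)*r)
Numerator = 5 * 0.69 = 3.45
Denominator = 1 + 4 * 0.69 = 3.76
r_new = 3.45 / 3.76
= 0.9176


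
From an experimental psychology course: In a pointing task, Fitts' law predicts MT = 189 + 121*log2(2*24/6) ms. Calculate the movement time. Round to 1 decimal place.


MT = 189 + 121 * log2(2*24/6)
2D/W = 8.0
log2(8.0) = 3.0
MT = 189 + 121 * 3.0
= 552.0 ms


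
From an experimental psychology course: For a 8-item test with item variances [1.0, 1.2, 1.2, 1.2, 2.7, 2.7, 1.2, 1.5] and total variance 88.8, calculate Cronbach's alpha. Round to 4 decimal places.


alpha = (k/(k-1)) * (1 - sum(s_i^2)/s_total^2)
sum(item variances) = 12.7
k/(k-1) = 8/7 = 1.142857
1 - 12.7/88.8 = 1 - 0.143018 = 0.856982
alpha = 1.142857 * 0.856982
= 0.9794


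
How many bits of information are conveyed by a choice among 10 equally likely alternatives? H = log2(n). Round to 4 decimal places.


H = log2(n)
H = log2(10)
= 3.3219


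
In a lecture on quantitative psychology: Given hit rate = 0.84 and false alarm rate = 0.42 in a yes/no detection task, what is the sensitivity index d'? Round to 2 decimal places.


d' = z(HR) - z(FAR)
z(0.84) = 0.9945
z(0.42) = -0.2019
d' = 0.9945 - -0.2019
= 1.20


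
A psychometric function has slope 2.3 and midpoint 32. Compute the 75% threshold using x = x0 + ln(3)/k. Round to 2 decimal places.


At P = 0.75: 0.75 = 1/(1 + e^(-k*(x-x0)))
Solving: e^(-k*(x-x0)) = 1/3
x = x0 + ln(3)/k
ln(3) = 1.0986
x = 32 + 1.0986/2.3
= 32 + 0.4777
= 32.48


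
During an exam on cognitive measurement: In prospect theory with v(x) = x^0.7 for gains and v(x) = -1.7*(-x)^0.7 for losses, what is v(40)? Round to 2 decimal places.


Since x = 40 >= 0, use v(x) = x^0.7
40^0.7 = 13.2264
v(40) = 13.23


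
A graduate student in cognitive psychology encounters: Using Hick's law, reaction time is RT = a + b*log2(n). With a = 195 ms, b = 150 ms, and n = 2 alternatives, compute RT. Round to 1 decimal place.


RT = 195 + 150 * log2(2)
log2(2) = 1.0
RT = 195 + 150 * 1.0
= 195 + 150.0
= 345.0 ms


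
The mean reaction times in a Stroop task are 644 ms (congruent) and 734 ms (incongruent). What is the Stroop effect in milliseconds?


Stroop effect = RT(incongruent) - RT(congruent)
= 734 - 644
= 90 ms


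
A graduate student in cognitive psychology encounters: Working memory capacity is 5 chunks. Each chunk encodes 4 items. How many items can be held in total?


Total items = chunks * items_per_chunk
= 5 * 4
= 20


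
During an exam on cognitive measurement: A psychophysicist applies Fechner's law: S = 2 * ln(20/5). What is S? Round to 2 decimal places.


S = 2 * ln(20/5)
I/I0 = 4.0
ln(4.0) = 1.3863
S = 2 * 1.3863
= 2.77


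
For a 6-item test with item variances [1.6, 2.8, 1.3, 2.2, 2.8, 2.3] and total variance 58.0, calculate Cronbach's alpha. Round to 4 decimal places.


alpha = (k/(k-1)) * (1 - sum(s_i^2)/s_total^2)
sum(item variances) = 13.0
k/(k-1) = 6/5 = 1.2
1 - 13.0/58.0 = 1 - 0.224138 = 0.775862
alpha = 1.2 * 0.775862
= 0.9310


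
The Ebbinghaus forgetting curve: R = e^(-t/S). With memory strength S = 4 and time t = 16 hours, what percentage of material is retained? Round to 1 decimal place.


R = e^(-t/S)
-t/S = -16/4 = -4.0
R = e^(-4.0) = 0.018316
Percentage = 0.018316 * 100
= 1.8


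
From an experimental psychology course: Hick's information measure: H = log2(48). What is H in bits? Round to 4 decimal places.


H = log2(n)
H = log2(48)
= 5.5850


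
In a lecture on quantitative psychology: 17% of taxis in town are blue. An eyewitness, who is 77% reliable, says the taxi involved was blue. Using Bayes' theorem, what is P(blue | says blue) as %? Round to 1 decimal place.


P(blue | says blue) = P(says blue | blue)*P(blue) / [P(says blue | blue)*P(blue) + P(says blue | not blue)*P(not blue)]
Numerator = 0.77 * 0.17 = 0.1309
False identification = 0.23 * 0.83 = 0.1909
P = 0.1309 / (0.1309 + 0.1909)
= 0.1309 / 0.3218
As percentage = 40.7


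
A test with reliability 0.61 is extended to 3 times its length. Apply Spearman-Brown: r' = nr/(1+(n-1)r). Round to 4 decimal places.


r_new = n*r / (1 + (n-1)*r)
Numerator = 3 * 0.61 = 1.83
Denominator = 1 + 2 * 0.61 = 2.22
r_new = 1.83 / 2.22
= 0.8243


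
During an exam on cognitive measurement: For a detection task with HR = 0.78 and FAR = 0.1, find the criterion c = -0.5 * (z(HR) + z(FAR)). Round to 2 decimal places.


c = -0.5 * (z(HR) + z(FAR))
z(0.78) = 0.7722
z(0.1) = -1.2816
c = -0.5 * (0.7722 + -1.2816)
= -0.5 * -0.5094
= 0.25


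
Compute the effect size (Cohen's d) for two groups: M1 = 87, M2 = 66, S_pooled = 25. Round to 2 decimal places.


Cohen's d = (M1 - M2) / S_pooled
= (87 - 66) / 25
= 21 / 25
= 0.84


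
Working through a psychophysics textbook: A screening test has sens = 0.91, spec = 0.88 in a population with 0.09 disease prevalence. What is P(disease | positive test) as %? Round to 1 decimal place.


PPV = (sens * prev) / (sens * prev + (1-spec) * (1-prev))
Numerator = 0.91 * 0.09 = 0.0819
P(positive and no disease) = (1 - spec) * (1 - prev) = (1 - 0.88) * (1 - 0.09) = 0.1092
Denominator = 0.0819 + 0.1092 = 0.1911
PPV = 0.0819 / 0.1911 = 0.428571
As percentage = 42.9


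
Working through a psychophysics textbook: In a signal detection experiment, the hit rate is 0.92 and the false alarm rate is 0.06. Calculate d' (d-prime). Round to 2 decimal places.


d' = z(HR) - z(FAR)
z(0.92) = 1.4051
z(0.06) = -1.5548
d' = 1.4051 - -1.5548
= 2.96


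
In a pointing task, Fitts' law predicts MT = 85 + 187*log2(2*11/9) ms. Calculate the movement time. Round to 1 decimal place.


MT = 85 + 187 * log2(2*11/9)
2D/W = 2.444444
log2(2.444444) = 1.2895
MT = 85 + 187 * 1.2895
= 326.1 ms


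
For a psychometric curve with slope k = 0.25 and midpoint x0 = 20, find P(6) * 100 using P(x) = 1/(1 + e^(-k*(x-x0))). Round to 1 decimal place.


P(x) = 1/(1 + e^(-0.25*(6 - 20)))
Exponent = -0.25 * -14 = 3.5
e^(3.5) = 33.115452
P = 1/(1 + 33.115452) = 0.029312
Percentage = 2.9


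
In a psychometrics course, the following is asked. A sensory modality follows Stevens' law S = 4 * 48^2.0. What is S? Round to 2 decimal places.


S = 4 * 48^2.0
48^2.0 = 2304.0
S = 4 * 2304.0
= 9216.00


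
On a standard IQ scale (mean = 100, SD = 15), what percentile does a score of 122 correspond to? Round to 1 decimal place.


z = (IQ - mean) / SD
z = (122 - 100) / 15 = 1.4667
Percentile = Phi(1.4667) * 100
Phi(1.4667) = 0.928771
= 92.9


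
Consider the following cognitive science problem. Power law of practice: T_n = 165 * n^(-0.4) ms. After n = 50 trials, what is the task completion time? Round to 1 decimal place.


T_n = 165 * 50^(-0.4)
50^(-0.4) = 0.209128
T_n = 165 * 0.209128
= 34.5 ms


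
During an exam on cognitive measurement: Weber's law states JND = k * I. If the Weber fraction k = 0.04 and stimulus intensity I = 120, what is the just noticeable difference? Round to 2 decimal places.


JND = k * I
JND = 0.04 * 120
= 4.80


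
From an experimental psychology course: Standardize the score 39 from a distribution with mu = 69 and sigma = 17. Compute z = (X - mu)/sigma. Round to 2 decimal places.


z = (X - mu) / sigma
= (39 - 69) / 17
= -30 / 17
= -1.76


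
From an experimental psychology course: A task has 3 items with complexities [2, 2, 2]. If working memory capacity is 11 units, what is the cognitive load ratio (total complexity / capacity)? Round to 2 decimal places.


Total complexity = 2 + 2 + 2 = 6
Load = total / capacity = 6 / 11
= 0.55


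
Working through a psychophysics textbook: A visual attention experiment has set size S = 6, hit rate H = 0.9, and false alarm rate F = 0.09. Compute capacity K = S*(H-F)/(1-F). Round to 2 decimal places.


K = S * (H - F) / (1 - F)
H - F = 0.81
1 - F = 0.91
K = 6 * 0.81 / 0.91
= 5.34


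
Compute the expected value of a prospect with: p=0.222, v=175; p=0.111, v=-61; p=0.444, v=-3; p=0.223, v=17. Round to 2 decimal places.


EU = sum(p_i * v_i)
0.222 * 175 = 38.85
0.111 * -61 = -6.771
0.444 * -3 = -1.332
0.223 * 17 = 3.791
EU = 38.85 + -6.771 + -1.332 + 3.791
= 34.54


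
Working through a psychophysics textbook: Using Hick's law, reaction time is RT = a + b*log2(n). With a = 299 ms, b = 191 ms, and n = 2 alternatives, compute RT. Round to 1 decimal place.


RT = 299 + 191 * log2(2)
log2(2) = 1.0
RT = 299 + 191 * 1.0
= 299 + 191.0
= 490.0 ms


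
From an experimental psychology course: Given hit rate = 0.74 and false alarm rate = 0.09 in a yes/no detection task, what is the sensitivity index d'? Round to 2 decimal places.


d' = z(HR) - z(FAR)
z(0.74) = 0.6433
z(0.09) = -1.3408
d' = 0.6433 - -1.3408
= 1.98


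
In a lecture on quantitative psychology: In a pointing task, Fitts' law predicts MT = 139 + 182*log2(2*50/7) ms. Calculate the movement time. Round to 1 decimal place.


MT = 139 + 182 * log2(2*50/7)
2D/W = 14.285714
log2(14.285714) = 3.8365
MT = 139 + 182 * 3.8365
= 837.2 ms


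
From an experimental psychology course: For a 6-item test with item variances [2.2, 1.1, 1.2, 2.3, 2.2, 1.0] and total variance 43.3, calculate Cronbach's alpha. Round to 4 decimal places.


alpha = (k/(k-1)) * (1 - sum(s_i^2)/s_total^2)
sum(item variances) = 10.0
k/(k-1) = 6/5 = 1.2
1 - 10.0/43.3 = 1 - 0.230947 = 0.769053
alpha = 1.2 * 0.769053
= 0.9229


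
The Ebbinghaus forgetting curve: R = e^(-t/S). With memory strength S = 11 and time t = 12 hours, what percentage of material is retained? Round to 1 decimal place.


R = e^(-t/S)
-t/S = -12/11 = -1.090909
R = e^(-1.090909) = 0.335911
Percentage = 0.335911 * 100
= 33.6


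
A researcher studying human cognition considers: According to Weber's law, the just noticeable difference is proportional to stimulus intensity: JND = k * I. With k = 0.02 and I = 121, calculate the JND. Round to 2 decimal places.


JND = k * I
JND = 0.02 * 121
= 2.42


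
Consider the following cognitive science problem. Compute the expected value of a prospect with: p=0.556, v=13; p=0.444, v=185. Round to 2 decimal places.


EU = sum(p_i * v_i)
0.556 * 13 = 7.228
0.444 * 185 = 82.14
EU = 7.228 + 82.14
= 89.37


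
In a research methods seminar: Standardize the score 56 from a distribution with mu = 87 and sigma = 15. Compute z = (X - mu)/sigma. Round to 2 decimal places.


z = (X - mu) / sigma
= (56 - 87) / 15
= -31 / 15
= -2.07


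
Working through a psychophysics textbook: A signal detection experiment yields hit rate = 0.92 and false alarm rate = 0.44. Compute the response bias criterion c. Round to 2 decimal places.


c = -0.5 * (z(HR) + z(FAR))
z(0.92) = 1.4051
z(0.44) = -0.151
c = -0.5 * (1.4051 + -0.151)
= -0.5 * 1.2541
= -0.63


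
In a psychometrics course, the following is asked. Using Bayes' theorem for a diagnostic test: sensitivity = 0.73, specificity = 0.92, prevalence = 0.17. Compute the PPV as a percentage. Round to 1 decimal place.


PPV = (sens * prev) / (sens * prev + (1-spec) * (1-prev))
Numerator = 0.73 * 0.17 = 0.1241
P(positive and no disease) = (1 - spec) * (1 - prev) = (1 - 0.92) * (1 - 0.17) = 0.0664
Denominator = 0.1241 + 0.0664 = 0.1905
PPV = 0.1241 / 0.1905 = 0.651444
As percentage = 65.1


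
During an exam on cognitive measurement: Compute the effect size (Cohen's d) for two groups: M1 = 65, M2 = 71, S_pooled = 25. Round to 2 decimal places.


Cohen's d = (M1 - M2) / S_pooled
= (65 - 71) / 25
= -6 / 25
= -0.24


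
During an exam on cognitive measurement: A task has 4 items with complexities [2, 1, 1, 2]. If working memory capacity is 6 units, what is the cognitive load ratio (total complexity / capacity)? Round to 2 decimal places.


Total complexity = 2 + 1 + 1 + 2 = 6
Load = total / capacity = 6 / 6
= 1.00


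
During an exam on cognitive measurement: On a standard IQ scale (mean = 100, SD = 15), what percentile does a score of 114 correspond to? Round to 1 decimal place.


z = (IQ - mean) / SD
z = (114 - 100) / 15 = 0.9333
Percentile = Phi(0.9333) * 100
Phi(0.9333) = 0.824667
= 82.5


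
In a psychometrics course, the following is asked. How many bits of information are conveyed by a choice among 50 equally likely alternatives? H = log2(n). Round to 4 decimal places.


H = log2(n)
H = log2(50)
= 5.6439
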